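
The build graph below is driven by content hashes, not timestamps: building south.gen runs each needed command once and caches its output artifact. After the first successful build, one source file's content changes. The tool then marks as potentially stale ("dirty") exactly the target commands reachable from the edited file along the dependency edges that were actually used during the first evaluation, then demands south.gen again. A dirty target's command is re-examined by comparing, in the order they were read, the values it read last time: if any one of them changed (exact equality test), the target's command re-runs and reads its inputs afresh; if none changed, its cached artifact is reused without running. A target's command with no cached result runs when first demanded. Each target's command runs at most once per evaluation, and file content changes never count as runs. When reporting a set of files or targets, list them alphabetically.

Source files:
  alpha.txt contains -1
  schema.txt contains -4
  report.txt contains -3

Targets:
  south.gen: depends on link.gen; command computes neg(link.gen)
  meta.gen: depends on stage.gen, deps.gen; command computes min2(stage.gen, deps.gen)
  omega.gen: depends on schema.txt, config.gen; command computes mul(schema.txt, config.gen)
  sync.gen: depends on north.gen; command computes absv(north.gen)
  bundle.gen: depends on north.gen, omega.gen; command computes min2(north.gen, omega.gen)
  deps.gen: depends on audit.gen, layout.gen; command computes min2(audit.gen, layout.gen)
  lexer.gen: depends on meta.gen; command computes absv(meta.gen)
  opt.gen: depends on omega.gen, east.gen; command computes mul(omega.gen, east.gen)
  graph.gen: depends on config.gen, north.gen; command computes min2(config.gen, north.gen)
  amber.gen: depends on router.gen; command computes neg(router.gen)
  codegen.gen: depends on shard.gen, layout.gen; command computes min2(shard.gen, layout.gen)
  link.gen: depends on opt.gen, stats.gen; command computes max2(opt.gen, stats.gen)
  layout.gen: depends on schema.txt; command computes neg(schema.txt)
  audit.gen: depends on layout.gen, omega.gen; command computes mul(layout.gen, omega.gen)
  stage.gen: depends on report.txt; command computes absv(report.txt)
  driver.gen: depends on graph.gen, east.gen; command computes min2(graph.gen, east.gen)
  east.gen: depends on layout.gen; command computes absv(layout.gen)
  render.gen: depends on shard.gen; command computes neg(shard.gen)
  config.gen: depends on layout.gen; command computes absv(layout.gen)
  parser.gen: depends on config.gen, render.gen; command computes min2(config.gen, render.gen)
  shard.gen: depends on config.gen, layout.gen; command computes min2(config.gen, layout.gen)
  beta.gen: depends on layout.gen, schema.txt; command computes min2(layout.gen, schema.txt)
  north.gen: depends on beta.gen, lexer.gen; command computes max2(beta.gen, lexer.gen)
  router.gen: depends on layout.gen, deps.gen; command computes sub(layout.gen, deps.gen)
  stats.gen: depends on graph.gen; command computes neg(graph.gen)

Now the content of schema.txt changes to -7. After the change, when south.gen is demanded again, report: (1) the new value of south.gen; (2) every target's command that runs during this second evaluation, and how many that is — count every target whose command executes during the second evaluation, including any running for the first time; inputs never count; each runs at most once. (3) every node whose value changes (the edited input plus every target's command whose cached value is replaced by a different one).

south.gen now evaluates to 7.
Run set: audit.gen, beta.gen, config.gen, deps.gen, east.gen, graph.gen, layout.gen, lexer.gen, link.gen, meta.gen, north.gen, omega.gen, opt.gen, south.gen, stats.gen (15 run).
Changed values: audit.gen, beta.gen, config.gen, deps.gen, east.gen, graph.gen, layout.gen, lexer.gen, link.gen, meta.gen, north.gen, omega.gen, opt.gen, schema.txt, south.gen, stats.gen.

Initial pass — values computed on the first demand:
  layout.gen = neg(-4) = 4
  beta.gen = min2(4, -4) = -4
  config.gen = absv(4) = 4
  east.gen = absv(4) = 4
  omega.gen = mul(-4, 4) = -16
  audit.gen = mul(4, -16) = -64
  deps.gen = min2(-64, 4) = -64
  opt.gen = mul(-16, 4) = -64
  stage.gen = absv(-3) = 3
  meta.gen = min2(3, -64) = -64
  lexer.gen = absv(-64) = 64
  north.gen = max2(-4, 64) = 64
  graph.gen = min2(4, 64) = 4
  stats.gen = neg(4) = -4
  link.gen = max2(-64, -4) = -4
  south.gen = neg(-4) = 4

Second demand — change propagation:
  layout.gen: re-runs because schema.txt -4->-7; new result 7.
  beta.gen: re-runs because layout.gen 4->7; schema.txt -4->-7; new result -7.
  config.gen: re-runs because layout.gen 4->7; new result 7.
  east.gen: re-runs because layout.gen 4->7; new result 7.
  omega.gen: re-runs because schema.txt -4->-7; config.gen 4->7; new result -49.
  audit.gen: re-runs because layout.gen 4->7; omega.gen -16->-49; new result -343.
  deps.gen: re-runs because audit.gen -64->-343; layout.gen 4->7; new result -343.
  meta.gen: re-runs because deps.gen -64->-343; new result -343.
  lexer.gen: re-runs because meta.gen -64->-343; new result 343.
  north.gen: re-runs because beta.gen -4->-7; lexer.gen 64->343; new result 343.
  graph.gen: re-runs because config.gen 4->7; north.gen 64->343; new result 7.
  opt.gen: re-runs because omega.gen -16->-49; east.gen 4->7; new result -343.
  stats.gen: re-runs because graph.gen 4->7; new result -7.
  link.gen: re-runs because opt.gen -64->-343; stats.gen -4->-7; new result -7.
  south.gen: re-runs because link.gen -4->-7; new result 7.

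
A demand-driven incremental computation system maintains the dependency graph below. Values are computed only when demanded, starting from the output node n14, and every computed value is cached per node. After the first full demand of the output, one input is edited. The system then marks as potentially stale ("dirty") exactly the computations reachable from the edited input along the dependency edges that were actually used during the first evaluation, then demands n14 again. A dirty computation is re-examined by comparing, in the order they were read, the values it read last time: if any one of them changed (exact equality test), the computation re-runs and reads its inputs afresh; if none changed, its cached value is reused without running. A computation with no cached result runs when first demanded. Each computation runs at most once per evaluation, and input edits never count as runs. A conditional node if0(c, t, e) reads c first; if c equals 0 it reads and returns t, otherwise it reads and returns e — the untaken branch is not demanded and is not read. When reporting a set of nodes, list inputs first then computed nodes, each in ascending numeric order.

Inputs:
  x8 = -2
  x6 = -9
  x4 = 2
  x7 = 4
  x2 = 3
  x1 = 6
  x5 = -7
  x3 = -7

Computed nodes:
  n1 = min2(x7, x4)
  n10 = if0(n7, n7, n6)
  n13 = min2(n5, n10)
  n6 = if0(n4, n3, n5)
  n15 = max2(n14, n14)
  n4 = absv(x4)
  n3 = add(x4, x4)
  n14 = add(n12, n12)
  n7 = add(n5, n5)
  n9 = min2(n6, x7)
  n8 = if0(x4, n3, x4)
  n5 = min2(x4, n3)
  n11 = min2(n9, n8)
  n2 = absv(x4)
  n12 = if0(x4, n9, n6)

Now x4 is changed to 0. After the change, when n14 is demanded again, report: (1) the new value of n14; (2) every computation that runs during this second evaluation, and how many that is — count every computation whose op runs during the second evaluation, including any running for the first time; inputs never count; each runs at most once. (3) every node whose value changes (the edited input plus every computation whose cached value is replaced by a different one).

New value of n14: 0.
Computations that run: n3, n4, n6, n9, n12, n14 — 6 in total.
Values that change: x4, n3, n4, n6, n12, n14.
Key observation: a condition flipped, so demand moved to the other branch — n5 is never re-examined.

First evaluation (everything demanded from the output):
  n3 = add(2, 2) = 4
  n4 = absv(2) = 2
  n5 = min2(2, 4) = 2
  n6 = if0(n4=2 -> else branch n5) = 2
  n12 = if0(x4=2 -> else branch n6) = 2
  n14 = add(2, 2) = 4

Propagation after the edit:
  n3: runs — x4 2->0; x4 2->0; result 0.
  n4: runs — x4 2->0; result 0.
  n5: marked dirty but never re-examined — demand shifted away from it.
  n6: runs — n4 2->0; result 0.
  n9: demanded for the first time — runs, produces 0.
  n12: runs — x4 2->0; n6 2->0; result 0.
  n14: runs — n12 2->0; n12 2->0; result 0.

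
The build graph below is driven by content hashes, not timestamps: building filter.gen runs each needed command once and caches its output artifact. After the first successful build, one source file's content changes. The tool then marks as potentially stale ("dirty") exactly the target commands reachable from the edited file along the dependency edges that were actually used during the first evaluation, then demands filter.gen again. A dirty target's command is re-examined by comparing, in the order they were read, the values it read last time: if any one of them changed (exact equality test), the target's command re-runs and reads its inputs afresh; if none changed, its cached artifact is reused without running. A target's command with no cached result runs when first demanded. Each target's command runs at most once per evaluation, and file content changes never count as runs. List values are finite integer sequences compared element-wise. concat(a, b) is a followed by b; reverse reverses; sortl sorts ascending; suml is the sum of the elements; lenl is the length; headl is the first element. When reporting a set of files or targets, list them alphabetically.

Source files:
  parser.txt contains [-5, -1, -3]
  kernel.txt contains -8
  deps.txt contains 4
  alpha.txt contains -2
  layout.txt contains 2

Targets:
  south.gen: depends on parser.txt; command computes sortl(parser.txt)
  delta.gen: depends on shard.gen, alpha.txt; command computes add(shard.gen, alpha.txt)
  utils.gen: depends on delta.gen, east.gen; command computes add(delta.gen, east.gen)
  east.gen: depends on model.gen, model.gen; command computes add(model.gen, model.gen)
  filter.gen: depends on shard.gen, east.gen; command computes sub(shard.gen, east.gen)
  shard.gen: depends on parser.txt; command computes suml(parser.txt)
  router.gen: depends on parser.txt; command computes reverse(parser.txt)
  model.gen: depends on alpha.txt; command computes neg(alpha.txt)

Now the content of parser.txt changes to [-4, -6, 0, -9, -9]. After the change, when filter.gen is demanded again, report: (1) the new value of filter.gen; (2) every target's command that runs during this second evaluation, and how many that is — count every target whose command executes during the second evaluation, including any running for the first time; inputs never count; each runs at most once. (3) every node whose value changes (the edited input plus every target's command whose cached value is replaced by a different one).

Initial pass — values computed on the first demand:
  model.gen = neg(-2) = 2
  east.gen = add(2, 2) = 4
  shard.gen = suml([-5, -1, -3]) = -9
  filter.gen = sub(-9, 4) = -13

Second demand — change propagation:
  shard.gen: re-runs because parser.txt [-5, -1, -3]->[-4, -6, 0, -9, -9]; new result -28.
  filter.gen: re-runs because shard.gen -9->-28; new result -32.

filter.gen now evaluates to -32.
Run set: filter.gen, shard.gen (2 run).
Changed values: filter.gen, parser.txt, shard.gen.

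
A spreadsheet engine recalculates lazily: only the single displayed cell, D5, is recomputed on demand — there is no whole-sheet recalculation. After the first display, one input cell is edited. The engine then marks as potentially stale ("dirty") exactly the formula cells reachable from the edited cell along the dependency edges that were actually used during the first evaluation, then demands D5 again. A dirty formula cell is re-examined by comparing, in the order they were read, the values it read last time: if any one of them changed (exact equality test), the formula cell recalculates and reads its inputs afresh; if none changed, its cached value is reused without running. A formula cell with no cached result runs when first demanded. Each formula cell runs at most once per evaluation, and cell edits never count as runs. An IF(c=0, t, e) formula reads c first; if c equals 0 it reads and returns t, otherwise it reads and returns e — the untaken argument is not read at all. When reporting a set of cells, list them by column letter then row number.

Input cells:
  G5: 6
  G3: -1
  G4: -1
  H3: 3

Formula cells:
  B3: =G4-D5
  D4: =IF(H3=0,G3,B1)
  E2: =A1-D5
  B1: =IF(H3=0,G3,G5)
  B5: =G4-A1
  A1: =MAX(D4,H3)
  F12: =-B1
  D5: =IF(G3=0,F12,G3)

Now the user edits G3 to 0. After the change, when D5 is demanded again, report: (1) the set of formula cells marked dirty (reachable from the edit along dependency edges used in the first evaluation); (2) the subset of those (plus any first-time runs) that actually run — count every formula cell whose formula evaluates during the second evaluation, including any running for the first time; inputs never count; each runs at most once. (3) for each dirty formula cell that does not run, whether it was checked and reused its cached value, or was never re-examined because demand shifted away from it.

Marked dirty: D5.
Formula cells that run: B1, D5, F12 — 3 in total.
Every dirty formula cell ran.
Key observation: a condition flipped, so demand reaches new nodes — B1, F12 run for the first time.

First evaluation (everything demanded from the output):
  D5 = IF(G3=0: G3=-1 -> else branch G3) = -1

Propagation after the edit:
  B1: demanded for the first time — runs, produces 6.
  F12: demanded for the first time — runs, produces -6.
  D5: runs — G3 -1->0; G3 -1->0; result -6.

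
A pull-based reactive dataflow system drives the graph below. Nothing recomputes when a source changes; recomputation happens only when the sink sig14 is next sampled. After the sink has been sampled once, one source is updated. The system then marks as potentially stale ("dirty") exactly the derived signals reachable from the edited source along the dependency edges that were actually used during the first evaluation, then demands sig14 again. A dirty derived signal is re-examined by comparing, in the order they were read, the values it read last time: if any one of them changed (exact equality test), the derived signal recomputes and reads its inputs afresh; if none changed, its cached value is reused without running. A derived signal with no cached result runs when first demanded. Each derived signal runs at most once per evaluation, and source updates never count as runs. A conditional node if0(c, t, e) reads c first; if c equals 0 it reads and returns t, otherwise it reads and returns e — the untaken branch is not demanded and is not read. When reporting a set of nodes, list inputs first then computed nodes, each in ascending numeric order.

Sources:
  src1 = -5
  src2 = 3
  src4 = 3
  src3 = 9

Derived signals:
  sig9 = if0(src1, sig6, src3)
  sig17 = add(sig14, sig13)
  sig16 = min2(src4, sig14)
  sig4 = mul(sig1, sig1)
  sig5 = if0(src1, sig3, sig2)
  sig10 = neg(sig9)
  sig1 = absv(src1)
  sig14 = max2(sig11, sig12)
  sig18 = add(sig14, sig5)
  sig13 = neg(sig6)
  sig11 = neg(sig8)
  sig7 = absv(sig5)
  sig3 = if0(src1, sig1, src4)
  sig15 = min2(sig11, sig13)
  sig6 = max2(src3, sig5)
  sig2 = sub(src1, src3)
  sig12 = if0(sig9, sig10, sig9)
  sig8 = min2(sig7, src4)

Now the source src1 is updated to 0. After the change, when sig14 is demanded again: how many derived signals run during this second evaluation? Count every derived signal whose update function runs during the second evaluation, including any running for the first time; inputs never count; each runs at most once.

First evaluation (everything demanded from the output):
  sig2 = sub(-5, 9) = -14
  sig5 = if0(src1=-5 -> else branch sig2) = -14
  sig7 = absv(-14) = 14
  sig8 = min2(14, 3) = 3
  sig9 = if0(src1=-5 -> else branch src3) = 9
  sig11 = neg(3) = -3
  sig12 = if0(sig9=9 -> else branch sig9) = 9
  sig14 = max2(-3, 9) = 9

Propagation after the edit:
  sig1: demanded for the first time — runs, produces 0.
  sig2: marked dirty but never re-examined — demand shifted away from it.
  sig3: demanded for the first time — runs, produces 0.
  sig5: runs — src1 -5->0; result 0.
  sig6: demanded for the first time — runs, produces 9.
  sig7: runs — sig5 -14->0; result 0.
  sig8: runs — sig7 14->0; result 0.
  sig9: runs — src1 -5->0; result 9 (same value as before).
  sig11: runs — sig8 3->0; result 0.
  sig12: checked — values it read are unchanged (sig9 unchanged, sig9 unchanged); reused cached 9 without running.
  sig14: runs — sig11 -3->0; result 9 (same value as before).

Key observation: a condition flipped, so demand moved to the other branch — sig2 is never re-examined.

Derived signals that run: sig1, sig3, sig5, sig6, sig7, sig8, sig9, sig11, sig14 — 9 in total.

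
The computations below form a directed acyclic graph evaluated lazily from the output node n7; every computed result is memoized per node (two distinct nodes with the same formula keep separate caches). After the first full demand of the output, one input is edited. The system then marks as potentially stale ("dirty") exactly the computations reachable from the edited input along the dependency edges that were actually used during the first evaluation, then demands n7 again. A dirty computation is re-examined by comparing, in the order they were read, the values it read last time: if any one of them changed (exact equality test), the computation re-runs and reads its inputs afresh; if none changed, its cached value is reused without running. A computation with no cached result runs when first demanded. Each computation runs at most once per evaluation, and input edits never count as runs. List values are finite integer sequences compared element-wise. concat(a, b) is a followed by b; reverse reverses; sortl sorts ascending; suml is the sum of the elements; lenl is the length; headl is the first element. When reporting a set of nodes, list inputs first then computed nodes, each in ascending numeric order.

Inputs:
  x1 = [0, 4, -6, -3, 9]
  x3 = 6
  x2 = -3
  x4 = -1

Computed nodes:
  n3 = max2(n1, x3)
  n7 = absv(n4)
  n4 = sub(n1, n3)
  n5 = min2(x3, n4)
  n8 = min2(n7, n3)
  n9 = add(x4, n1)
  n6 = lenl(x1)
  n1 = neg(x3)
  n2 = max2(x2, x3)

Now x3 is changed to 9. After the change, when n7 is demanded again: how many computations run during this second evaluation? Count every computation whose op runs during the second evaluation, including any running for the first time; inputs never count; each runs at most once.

First demand of the output computes:
  n1 = neg(6) = -6
  n3 = max2(-6, 6) = 6
  n4 = sub(-6, 6) = -12
  n7 = absv(-12) = 12

After the edit, cleaning proceeds:
  n1: a read changed (x3 6->9) — executes, giving -9.
  n3: a read changed (n1 -6->-9; x3 6->9) — executes, giving 9.
  n4: a read changed (n1 -6->-9; n3 6->9) — executes, giving -18.
  n7: a read changed (n4 -12->-18) — executes, giving 18.

4 computations run: n1, n3, n4, n7.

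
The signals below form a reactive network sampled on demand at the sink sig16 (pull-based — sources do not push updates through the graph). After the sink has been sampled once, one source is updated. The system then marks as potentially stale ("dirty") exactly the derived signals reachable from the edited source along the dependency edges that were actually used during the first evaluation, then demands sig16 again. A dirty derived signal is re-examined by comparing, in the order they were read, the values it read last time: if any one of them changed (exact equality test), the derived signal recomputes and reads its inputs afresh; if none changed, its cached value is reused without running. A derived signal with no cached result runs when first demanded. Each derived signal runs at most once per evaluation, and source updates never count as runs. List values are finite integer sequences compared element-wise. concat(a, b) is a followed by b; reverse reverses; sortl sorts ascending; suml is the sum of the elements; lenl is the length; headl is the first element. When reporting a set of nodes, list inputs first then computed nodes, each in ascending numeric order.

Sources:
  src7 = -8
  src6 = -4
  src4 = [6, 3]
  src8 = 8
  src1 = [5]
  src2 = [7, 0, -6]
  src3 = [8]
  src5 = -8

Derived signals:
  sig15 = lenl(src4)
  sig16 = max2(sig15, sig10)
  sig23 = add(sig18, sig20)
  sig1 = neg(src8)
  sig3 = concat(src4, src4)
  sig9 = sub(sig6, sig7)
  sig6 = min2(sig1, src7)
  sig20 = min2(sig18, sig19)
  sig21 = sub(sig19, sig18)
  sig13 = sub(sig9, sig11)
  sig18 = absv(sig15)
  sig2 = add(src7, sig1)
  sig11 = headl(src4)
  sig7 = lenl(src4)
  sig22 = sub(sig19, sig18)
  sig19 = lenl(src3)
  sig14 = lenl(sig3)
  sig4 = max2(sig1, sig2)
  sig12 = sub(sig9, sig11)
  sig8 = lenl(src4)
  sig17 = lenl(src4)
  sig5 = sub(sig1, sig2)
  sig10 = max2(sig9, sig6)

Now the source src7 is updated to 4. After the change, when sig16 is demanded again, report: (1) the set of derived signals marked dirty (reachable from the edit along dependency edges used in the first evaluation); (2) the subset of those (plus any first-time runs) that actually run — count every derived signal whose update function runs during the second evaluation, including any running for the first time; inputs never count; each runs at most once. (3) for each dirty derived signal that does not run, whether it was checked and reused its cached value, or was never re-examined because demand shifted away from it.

Dirty set: sig6, sig9, sig10, sig16.
Run set: sig6 (1 run).
Re-examined without running (cache reused): sig9, sig10, sig16.
The important point: sig6 recomputes to an identical value, and the output ends up unchanged.

Initial pass — values computed on the first demand:
  sig1 = neg(8) = -8
  sig6 = min2(-8, -8) = -8
  sig7 = lenl([6, 3]) = 2
  sig9 = sub(-8, 2) = -10
  sig10 = max2(-10, -8) = -8
  sig15 = lenl([6, 3]) = 2
  sig16 = max2(2, -8) = 2

Second demand — change propagation:
  sig6: re-runs because src7 -8->4; new result -8 (unchanged).
  sig9: re-examined; everything it read last time is the same (sig6 unchanged, sig7 unchanged) — cache -10 kept, no run.
  sig10: re-examined; everything it read last time is the same (sig9 unchanged, sig6 unchanged) — cache -8 kept, no run.
  sig16: re-examined; everything it read last time is the same (sig15 unchanged, sig10 unchanged) — cache 2 kept, no run.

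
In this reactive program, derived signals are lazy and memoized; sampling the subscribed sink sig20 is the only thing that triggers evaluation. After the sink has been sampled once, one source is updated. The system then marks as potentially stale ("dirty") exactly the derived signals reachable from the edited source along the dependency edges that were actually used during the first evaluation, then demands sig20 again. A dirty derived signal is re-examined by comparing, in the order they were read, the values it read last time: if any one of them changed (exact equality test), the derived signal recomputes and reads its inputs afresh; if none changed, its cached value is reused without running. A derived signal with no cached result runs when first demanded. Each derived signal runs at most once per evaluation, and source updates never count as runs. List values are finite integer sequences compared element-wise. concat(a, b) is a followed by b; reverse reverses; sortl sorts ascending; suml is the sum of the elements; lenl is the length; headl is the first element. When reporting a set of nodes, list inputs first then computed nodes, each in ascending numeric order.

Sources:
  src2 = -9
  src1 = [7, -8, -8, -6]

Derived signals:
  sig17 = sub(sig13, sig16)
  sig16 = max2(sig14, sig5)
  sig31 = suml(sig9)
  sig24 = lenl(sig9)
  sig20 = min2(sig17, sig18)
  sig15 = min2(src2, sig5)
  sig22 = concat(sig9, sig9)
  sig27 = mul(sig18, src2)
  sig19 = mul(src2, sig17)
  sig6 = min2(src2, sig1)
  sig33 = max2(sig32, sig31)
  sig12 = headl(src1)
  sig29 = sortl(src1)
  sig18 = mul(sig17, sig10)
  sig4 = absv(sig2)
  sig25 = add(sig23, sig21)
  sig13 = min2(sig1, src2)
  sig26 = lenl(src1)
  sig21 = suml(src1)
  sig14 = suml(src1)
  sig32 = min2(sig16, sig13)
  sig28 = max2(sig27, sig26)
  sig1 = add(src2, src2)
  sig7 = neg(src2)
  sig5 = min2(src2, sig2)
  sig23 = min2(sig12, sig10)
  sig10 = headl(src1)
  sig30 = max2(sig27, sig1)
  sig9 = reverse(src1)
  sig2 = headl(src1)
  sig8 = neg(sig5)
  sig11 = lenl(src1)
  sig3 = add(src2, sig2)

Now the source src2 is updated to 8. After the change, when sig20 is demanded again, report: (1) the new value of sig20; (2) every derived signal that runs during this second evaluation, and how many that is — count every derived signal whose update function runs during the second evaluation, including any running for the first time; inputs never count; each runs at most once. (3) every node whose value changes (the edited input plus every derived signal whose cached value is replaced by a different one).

Demanding sig20 again yields 1.
7 derived signals run: sig1, sig5, sig13, sig16, sig17, sig18, sig20.
The nodes whose values change: src2, sig1, sig5, sig13, sig16, sig17, sig18, sig20.

First demand of the output computes:
  sig1 = add(-9, -9) = -18
  sig2 = headl([7, -8, -8, -6]) = 7
  sig5 = min2(-9, 7) = -9
  sig10 = headl([7, -8, -8, -6]) = 7
  sig13 = min2(-18, -9) = -18
  sig14 = suml([7, -8, -8, -6]) = -15
  sig16 = max2(-15, -9) = -9
  sig17 = sub(-18, -9) = -9
  sig18 = mul(-9, 7) = -63
  sig20 = min2(-9, -63) = -63

After the edit, cleaning proceeds:
  sig1: a read changed (src2 -9->8; src2 -9->8) — executes, giving 16.
  sig5: a read changed (src2 -9->8) — executes, giving 7.
  sig13: a read changed (sig1 -18->16; src2 -9->8) — executes, giving 8.
  sig16: a read changed (sig5 -9->7) — executes, giving 7.
  sig17: a read changed (sig13 -18->8; sig16 -9->7) — executes, giving 1.
  sig18: a read changed (sig17 -9->1) — executes, giving 7.
  sig20: a read changed (sig17 -9->1; sig18 -63->7) — executes, giving 1.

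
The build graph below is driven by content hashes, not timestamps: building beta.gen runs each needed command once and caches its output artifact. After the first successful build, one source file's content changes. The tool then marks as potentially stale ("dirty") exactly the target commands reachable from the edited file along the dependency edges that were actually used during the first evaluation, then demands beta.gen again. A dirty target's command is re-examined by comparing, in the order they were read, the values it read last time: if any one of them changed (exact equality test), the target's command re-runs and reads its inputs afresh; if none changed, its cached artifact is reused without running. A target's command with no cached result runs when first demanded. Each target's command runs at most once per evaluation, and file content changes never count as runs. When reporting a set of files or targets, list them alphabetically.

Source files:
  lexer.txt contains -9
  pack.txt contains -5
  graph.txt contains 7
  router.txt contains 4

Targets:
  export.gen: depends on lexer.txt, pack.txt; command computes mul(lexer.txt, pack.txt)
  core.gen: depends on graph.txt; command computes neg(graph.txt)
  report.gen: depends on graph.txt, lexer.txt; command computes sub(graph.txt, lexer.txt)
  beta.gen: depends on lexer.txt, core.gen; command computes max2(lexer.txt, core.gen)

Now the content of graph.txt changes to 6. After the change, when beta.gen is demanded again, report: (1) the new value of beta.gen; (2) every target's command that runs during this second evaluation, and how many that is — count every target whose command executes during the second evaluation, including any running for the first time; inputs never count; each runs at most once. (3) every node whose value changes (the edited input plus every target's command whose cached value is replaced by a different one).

Initial pass — values computed on the first demand:
  core.gen = neg(7) = -7
  beta.gen = max2(-9, -7) = -7

Second demand — change propagation:
  core.gen: re-runs because graph.txt 7->6; new result -6.
  beta.gen: re-runs because core.gen -7->-6; new result -6.

beta.gen now evaluates to -6.
Run set: beta.gen, core.gen (2 run).
Changed values: beta.gen, core.gen, graph.txt.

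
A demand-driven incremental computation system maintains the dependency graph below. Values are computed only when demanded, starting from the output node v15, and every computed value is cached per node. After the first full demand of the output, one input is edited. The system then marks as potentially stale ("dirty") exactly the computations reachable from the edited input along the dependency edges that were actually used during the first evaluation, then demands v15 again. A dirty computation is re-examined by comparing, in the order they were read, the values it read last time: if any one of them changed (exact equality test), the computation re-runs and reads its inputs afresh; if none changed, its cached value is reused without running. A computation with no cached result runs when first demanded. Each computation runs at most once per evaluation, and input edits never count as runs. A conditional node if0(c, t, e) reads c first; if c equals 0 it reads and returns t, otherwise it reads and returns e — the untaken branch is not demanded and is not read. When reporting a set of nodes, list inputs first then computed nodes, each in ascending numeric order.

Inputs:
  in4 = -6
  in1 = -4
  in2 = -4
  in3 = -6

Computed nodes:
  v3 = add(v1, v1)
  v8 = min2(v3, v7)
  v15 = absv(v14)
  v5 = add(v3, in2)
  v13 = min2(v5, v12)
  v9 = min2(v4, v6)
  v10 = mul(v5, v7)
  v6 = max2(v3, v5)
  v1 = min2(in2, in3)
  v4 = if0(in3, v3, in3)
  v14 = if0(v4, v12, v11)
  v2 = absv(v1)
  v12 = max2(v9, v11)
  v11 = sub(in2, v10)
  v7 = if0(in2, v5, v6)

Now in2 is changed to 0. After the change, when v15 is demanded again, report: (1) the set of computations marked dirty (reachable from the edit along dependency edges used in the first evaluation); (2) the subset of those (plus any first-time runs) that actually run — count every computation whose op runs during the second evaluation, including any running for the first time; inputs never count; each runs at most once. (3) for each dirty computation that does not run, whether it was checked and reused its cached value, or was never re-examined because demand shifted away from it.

Marked dirty: v1, v3, v5, v6, v7, v10, v11, v14, v15.
Computations that run: v1, v5, v7, v10, v11, v14, v15 — 7 in total.
Checked but reused from cache: v3.
Never re-examined (demand shifted away): v6.
Key observation: a condition flipped, so demand moved to the other branch — v6 is never re-examined.

First evaluation (everything demanded from the output):
  v1 = min2(-4, -6) = -6
  v3 = add(-6, -6) = -12
  v4 = if0(in3=-6 -> else branch in3) = -6
  v5 = add(-12, -4) = -16
  v6 = max2(-12, -16) = -12
  v7 = if0(in2=-4 -> else branch v6) = -12
  v10 = mul(-16, -12) = 192
  v11 = sub(-4, 192) = -196
  v14 = if0(v4=-6 -> else branch v11) = -196
  v15 = absv(-196) = 196

Propagation after the edit:
  v1: runs — in2 -4->0; result -6 (same value as before).
  v3: checked — values it read are unchanged (v1 unchanged, v1 unchanged); reused cached -12 without running.
  v5: runs — in2 -4->0; result -12.
  v6: marked dirty but never re-examined — demand shifted away from it.
  v7: runs — in2 -4->0; result -12 (same value as before).
  v10: runs — v5 -16->-12; result 144.
  v11: runs — in2 -4->0; v10 192->144; result -144.
  v14: runs — v11 -196->-144; result -144.
  v15: runs — v14 -196->-144; result 144.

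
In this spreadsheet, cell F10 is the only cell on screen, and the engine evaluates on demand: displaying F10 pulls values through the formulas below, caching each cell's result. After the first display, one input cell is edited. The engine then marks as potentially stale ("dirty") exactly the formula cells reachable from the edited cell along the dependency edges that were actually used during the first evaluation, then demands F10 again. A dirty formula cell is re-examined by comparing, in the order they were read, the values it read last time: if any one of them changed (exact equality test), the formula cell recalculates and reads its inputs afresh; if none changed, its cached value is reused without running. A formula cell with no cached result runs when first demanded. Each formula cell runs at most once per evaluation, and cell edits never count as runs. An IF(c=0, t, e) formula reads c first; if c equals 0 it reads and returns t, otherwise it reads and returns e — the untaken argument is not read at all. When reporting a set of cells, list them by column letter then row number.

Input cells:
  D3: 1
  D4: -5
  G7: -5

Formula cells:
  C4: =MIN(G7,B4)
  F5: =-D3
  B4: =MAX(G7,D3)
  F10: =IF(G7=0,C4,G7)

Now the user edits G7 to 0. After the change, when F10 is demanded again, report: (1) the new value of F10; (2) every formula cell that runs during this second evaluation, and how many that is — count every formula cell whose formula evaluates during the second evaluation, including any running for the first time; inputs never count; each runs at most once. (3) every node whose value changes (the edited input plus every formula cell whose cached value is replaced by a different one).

Initial pass — values computed on the first demand:
  F10 = IF(G7=0: G7=-5 -> else branch G7) = -5

Second demand — change propagation:
  B4: newly demanded (no cache) — executes and yields 1.
  C4: newly demanded (no cache) — executes and yields 0.
  F10: re-runs because G7 -5->0; G7 -5->0; new result 0.

The important point: the flipped condition pulls in fresh nodes; B4, C4 run for the first time.

F10 now evaluates to 0.
Run set: B4, C4, F10 (3 run).
Changed values: F10, G7.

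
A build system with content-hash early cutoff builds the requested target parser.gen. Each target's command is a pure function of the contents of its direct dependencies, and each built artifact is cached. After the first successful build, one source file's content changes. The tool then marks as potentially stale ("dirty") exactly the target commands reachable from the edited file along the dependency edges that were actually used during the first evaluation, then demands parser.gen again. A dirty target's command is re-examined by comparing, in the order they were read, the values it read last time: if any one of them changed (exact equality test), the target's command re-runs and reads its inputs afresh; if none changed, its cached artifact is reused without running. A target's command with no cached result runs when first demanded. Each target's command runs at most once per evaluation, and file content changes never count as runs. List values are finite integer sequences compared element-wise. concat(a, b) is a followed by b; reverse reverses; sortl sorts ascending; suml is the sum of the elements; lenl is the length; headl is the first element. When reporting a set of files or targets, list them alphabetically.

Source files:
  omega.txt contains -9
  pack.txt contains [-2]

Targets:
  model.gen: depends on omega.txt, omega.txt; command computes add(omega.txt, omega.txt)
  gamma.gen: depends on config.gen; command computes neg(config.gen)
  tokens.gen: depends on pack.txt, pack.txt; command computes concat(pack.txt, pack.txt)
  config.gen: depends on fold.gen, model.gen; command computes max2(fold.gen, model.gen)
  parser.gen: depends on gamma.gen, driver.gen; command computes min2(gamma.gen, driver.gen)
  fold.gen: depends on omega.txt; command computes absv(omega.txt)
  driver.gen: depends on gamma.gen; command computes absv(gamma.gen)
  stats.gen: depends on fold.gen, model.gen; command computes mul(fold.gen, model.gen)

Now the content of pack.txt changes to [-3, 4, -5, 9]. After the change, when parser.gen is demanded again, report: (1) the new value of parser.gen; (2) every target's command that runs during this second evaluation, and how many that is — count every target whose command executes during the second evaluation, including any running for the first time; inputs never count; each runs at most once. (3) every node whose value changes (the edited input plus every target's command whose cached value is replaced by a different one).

New value of parser.gen: -9.
Target commands that run: none — 0 in total.
Values that change: pack.txt.
Key observation: pack.txt is never demanded by the output, so the edit triggers no recomputation at all.

First evaluation (everything demanded from the output):
  fold.gen = absv(-9) = 9
  model.gen = add(-9, -9) = -18
  config.gen = max2(9, -18) = 9
  gamma.gen = neg(9) = -9
  driver.gen = absv(-9) = 9
  parser.gen = min2(-9, 9) = -9

Propagation after the edit:
  pack.txt feeds no computation that the output demands — nothing is marked dirty and nothing runs.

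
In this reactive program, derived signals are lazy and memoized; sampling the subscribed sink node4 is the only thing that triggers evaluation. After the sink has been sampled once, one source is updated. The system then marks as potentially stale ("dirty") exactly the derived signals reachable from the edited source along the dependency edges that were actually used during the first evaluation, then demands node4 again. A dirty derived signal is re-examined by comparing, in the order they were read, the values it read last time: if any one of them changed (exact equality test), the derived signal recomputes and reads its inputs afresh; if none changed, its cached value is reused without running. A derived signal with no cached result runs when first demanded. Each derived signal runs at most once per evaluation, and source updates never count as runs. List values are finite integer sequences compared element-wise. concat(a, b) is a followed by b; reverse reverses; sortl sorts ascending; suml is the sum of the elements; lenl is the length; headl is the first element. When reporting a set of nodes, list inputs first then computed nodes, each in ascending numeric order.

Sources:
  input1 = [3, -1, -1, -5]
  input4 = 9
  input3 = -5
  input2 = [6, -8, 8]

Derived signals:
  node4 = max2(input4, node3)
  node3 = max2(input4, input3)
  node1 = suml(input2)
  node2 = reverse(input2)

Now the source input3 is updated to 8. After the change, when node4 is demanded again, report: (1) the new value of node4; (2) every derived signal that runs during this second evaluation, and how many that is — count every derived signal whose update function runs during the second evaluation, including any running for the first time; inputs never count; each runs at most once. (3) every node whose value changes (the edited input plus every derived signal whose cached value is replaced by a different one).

First demand of the output computes:
  node3 = max2(9, -5) = 9
  node4 = max2(9, 9) = 9

After the edit, cleaning proceeds:
  node3: a read changed (input3 -5->8) — executes, giving 9 — identical to its old value.
  node4: dirty, but its reads are unchanged (input4 unchanged, node3 unchanged); cached 9 stands.

Note the absorption at node3: it re-runs yet its value is the same, leaving the output's value untouched.

Demanding node4 again yields 9.
1 derived signals run: node3.
The nodes whose values change: input3.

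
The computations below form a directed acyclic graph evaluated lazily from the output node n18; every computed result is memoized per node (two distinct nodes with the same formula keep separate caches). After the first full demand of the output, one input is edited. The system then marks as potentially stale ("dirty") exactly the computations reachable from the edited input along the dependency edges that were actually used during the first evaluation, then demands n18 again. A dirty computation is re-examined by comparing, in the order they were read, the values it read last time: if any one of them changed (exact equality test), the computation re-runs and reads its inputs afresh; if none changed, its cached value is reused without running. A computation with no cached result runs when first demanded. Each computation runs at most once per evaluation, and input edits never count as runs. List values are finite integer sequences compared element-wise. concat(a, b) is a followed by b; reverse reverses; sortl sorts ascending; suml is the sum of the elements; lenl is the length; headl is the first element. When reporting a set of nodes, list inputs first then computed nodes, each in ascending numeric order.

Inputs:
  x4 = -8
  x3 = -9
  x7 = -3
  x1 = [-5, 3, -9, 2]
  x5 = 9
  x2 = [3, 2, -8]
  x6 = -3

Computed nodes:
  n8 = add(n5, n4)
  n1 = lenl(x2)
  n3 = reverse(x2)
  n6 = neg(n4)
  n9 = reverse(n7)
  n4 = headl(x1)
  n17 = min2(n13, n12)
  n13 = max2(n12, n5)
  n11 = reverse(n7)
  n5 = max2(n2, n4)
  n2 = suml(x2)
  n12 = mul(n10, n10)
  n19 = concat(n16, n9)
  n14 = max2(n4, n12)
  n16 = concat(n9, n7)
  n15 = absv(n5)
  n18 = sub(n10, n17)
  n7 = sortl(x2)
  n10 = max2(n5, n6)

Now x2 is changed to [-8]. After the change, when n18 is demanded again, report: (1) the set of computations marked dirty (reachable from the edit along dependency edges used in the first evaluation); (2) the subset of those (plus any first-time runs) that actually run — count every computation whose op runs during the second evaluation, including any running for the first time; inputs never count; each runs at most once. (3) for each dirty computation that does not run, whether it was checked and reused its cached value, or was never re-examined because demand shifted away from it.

The edit dirties: n2, n5, n10, n12, n13, n17, n18.
4 computations run: n2, n5, n10, n13.
Cache hits after checking: n12, n17, n18.
Note where the cutoff bites: n12 is checked, finds nothing changed, and keeps its cache.

First demand of the output computes:
  n2 = suml([3, 2, -8]) = -3
  n4 = headl([-5, 3, -9, 2]) = -5
  n5 = max2(-3, -5) = -3
  n6 = neg(-5) = 5
  n10 = max2(-3, 5) = 5
  n12 = mul(5, 5) = 25
  n13 = max2(25, -3) = 25
  n17 = min2(25, 25) = 25
  n18 = sub(5, 25) = -20

After the edit, cleaning proceeds:
  n2: a read changed (x2 [3, 2, -8]->[-8]) — executes, giving -8.
  n5: a read changed (n2 -3->-8) — executes, giving -5.
  n10: a read changed (n5 -3->-5) — executes, giving 5 — identical to its old value.
  n12: dirty, but its reads are unchanged (n10 unchanged, n10 unchanged); cached 25 stands.
  n13: a read changed (n5 -3->-5) — executes, giving 25 — identical to its old value.
  n17: dirty, but its reads are unchanged (n13 unchanged, n12 unchanged); cached 25 stands.
  n18: dirty, but its reads are unchanged (n10 unchanged, n17 unchanged); cached -20 stands.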